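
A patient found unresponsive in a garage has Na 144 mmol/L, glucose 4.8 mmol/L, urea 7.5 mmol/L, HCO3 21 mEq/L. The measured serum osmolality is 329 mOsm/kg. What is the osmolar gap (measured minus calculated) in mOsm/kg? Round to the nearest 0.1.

28.7 mOsm/kg

Calculated osmolality = 2·Na + glucose + urea
= 2·144 + 4.8 + 7.5
= 288 + 4.80 + 7.50
= 300.3 mOsm/kg ≈ 300.3 mOsm/kg
Osmolar gap = measured − calculated = 329 − 300.3 = 28.7 mOsm/kg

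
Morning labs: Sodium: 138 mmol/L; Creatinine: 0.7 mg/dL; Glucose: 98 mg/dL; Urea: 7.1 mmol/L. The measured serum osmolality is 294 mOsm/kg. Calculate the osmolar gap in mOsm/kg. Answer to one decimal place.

Calculated osmolality = 2·Na + glucose/18 + urea
= 2·138 + 98/18 + 7.1
= 276 + 5.44 + 7.10
= 288.54 mOsm/kg ≈ 288.5 mOsm/kg
Osmolar gap = measured − calculated = 294 − 288.5 = 5.5 mOsm/kg

5.5 mOsm/kg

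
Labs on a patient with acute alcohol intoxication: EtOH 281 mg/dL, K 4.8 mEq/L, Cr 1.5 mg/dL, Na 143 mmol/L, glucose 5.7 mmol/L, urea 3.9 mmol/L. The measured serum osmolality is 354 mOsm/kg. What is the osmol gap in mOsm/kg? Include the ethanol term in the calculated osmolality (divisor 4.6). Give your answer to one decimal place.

Calculated osmolality = 2·Na + glucose + urea + ethanol/4.6
= 2·143 + 5.7 + 3.9 + 281/4.6
= 286 + 5.70 + 3.90 + 61.09
= 356.69 mOsm/kg ≈ 356.7 mOsm/kg
Osmolar gap = measured − calculated = 354 − 356.7 = -2.7 mOsm/kg

-2.7 mOsm/kg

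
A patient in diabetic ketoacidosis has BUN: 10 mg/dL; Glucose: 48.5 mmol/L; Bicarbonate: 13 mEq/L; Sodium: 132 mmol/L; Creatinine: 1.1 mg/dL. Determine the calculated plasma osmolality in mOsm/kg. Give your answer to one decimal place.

316.1 mOsm/kg

Calculated osmolality = 2·Na + glucose + BUN/2.8
= 2·132 + 48.5 + 10/2.8
= 264 + 48.50 + 3.57
= 316.07 mOsm/kg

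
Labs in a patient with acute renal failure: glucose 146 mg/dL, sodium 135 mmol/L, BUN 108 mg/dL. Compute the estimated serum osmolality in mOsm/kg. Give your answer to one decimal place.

Calculated osmolality = 2·Na + glucose/18 + BUN/2.8
= 2·135 + 146/18 + 108/2.8
= 270 + 8.11 + 38.57
= 316.68 mOsm/kg

316.7 mOsm/kg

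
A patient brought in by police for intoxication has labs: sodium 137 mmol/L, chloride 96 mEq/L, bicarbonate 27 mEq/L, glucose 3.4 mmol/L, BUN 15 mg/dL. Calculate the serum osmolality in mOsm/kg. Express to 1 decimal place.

282.8 mOsm/kg

Calculated osmolality = 2·Na + glucose + BUN/2.8
= 2·137 + 3.4 + 15/2.8
= 274 + 3.40 + 5.36
= 282.76 mOsm/kg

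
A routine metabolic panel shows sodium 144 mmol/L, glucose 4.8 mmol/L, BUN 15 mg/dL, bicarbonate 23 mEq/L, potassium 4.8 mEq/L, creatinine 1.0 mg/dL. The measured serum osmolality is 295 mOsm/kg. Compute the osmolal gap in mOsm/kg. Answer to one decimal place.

-3.2 mOsm/kg

Calculated osmolality = 2·Na + glucose + BUN/2.8
= 2·144 + 4.8 + 15/2.8
= 288 + 4.80 + 5.36
= 298.16 mOsm/kg ≈ 298.2 mOsm/kg
Osmolar gap = measured − calculated = 295 − 298.2 = -3.2 mOsm/kg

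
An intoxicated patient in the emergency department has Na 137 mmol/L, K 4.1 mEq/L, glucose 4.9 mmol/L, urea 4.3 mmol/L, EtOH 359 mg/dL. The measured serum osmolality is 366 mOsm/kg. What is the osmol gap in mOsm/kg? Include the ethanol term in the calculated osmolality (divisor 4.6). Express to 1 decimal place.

4.8 mOsm/kg

Calculated osmolality = 2·Na + glucose + urea + ethanol/4.6
= 2·137 + 4.9 + 4.3 + 359/4.6
= 274 + 4.90 + 4.30 + 78.04
= 361.24 mOsm/kg ≈ 361.2 mOsm/kg
Osmolar gap = measured − calculated = 366 − 361.2 = 4.8 mOsm/kg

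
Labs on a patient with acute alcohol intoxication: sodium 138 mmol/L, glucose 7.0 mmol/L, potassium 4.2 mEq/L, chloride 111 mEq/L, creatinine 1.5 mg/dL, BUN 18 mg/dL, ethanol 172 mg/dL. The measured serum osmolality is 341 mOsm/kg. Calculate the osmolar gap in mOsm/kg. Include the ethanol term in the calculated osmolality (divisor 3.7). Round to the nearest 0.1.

Calculated osmolality = 2·Na + glucose + BUN/2.8 + ethanol/3.7
= 2·138 + 7 + 18/2.8 + 172/3.7
= 276 + 7 + 6.43 + 46.49
= 335.92 mOsm/kg ≈ 335.9 mOsm/kg
Osmolar gap = measured − calculated = 341 − 335.9 = 5.1 mOsm/kg

5.1 mOsm/kg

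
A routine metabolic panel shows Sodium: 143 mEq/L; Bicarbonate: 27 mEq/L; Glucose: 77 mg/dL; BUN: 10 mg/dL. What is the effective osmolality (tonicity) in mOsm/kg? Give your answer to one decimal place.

290.3 mOsm/kg

Effective osmolality excludes urea (freely permeant across cell membranes):
2·Na + glucose/18
= 2·143 + 77/18
= 286 + 4.28
= 290.28 mOsm/kg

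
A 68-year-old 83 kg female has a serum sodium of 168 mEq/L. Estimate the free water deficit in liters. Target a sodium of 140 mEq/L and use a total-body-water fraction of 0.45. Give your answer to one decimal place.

7.5 L

TBW = 0.45 · 83 = 37.35 L
Free water deficit = TBW · (Na/140 − 1)
= 37.35 · (168/140 − 1)
= 37.35 · 0.2
= 7.47 L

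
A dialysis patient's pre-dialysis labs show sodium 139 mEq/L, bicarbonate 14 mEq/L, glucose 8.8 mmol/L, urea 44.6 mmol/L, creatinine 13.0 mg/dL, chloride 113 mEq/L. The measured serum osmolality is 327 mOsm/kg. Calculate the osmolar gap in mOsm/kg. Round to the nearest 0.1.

-4.4 mOsm/kg

Calculated osmolality = 2·Na + glucose + urea
= 2·139 + 8.8 + 44.6
= 278 + 8.80 + 44.60
= 331.4 mOsm/kg ≈ 331.4 mOsm/kg
Osmolar gap = measured − calculated = 327 − 331.4 = -4.4 mOsm/kg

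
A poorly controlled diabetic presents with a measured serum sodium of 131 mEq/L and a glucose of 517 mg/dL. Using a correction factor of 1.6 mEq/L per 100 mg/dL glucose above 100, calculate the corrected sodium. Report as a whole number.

Corrected Na = measured Na + 1.6 · (glucose − 100)/100
= 131 + 1.6 · (517 − 100)/100
= 131 + 6.7
= 137.7 mEq/L

138 mEq/L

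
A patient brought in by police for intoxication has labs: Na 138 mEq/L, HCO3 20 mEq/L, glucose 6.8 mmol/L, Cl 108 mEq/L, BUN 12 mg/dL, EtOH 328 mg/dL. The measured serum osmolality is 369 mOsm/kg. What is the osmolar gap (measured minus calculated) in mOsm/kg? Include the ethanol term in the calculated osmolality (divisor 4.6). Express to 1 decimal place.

Calculated osmolality = 2·Na + glucose + BUN/2.8 + ethanol/4.6
= 2·138 + 6.8 + 12/2.8 + 328/4.6
= 276 + 6.80 + 4.29 + 71.30
= 358.39 mOsm/kg ≈ 358.4 mOsm/kg
Osmolar gap = measured − calculated = 369 − 358.4 = 10.6 mOsm/kg

10.6 mOsm/kg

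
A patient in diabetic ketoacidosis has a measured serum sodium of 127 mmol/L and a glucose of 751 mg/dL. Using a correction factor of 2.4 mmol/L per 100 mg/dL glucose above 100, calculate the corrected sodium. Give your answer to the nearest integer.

Corrected Na = measured Na + 2.4 · (glucose − 100)/100
= 127 + 2.4 · (751 − 100)/100
= 127 + 15.6
= 142.6 mmol/L

143 mmol/L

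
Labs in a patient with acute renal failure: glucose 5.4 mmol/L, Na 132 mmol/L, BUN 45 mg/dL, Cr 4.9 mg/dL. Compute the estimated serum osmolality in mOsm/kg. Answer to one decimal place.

Calculated osmolality = 2·Na + glucose + BUN/2.8
= 2·132 + 5.4 + 45/2.8
= 264 + 5.40 + 16.07
= 285.47 mOsm/kg

285.5 mOsm/kg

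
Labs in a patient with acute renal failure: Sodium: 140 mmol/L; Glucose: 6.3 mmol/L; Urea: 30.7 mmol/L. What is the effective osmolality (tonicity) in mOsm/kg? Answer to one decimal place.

286.3 mOsm/kg

Effective osmolality excludes urea (freely permeant across cell membranes):
2·Na + glucose
= 2·140 + 6.3
= 280 + 6.3
= 286.3 mOsm/kg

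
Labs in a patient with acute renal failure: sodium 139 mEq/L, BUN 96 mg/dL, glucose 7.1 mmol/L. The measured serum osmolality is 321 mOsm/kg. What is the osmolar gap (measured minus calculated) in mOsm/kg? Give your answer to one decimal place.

Calculated osmolality = 2·Na + glucose + BUN/2.8
= 2·139 + 7.1 + 96/2.8
= 278 + 7.10 + 34.29
= 319.39 mOsm/kg ≈ 319.4 mOsm/kg
Osmolar gap = measured − calculated = 321 − 319.4 = 1.6 mOsm/kg

1.6 mOsm/kg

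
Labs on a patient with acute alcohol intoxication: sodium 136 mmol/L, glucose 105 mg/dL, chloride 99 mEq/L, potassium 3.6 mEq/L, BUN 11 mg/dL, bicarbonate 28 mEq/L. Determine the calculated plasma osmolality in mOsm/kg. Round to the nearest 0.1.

Calculated osmolality = 2·Na + glucose/18 + BUN/2.8
= 2·136 + 105/18 + 11/2.8
= 272 + 5.83 + 3.93
= 281.76 mOsm/kg

281.8 mOsm/kg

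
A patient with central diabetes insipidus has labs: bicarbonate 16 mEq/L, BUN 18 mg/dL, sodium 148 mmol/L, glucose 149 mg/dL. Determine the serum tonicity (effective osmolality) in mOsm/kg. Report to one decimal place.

304.3 mOsm/kg

Effective osmolality excludes urea (freely permeant across cell membranes):
2·Na + glucose/18
= 2·148 + 149/18
= 296 + 8.28
= 304.28 mOsm/kg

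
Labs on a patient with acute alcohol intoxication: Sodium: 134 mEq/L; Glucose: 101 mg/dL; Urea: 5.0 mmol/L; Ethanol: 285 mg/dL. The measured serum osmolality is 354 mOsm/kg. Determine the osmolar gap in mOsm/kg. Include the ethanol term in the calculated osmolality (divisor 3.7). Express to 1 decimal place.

-1.6 mOsm/kg

Calculated osmolality = 2·Na + glucose/18 + urea + ethanol/3.7
= 2·134 + 101/18 + 5 + 285/3.7
= 268 + 5.61 + 5 + 77.03
= 355.64 mOsm/kg ≈ 355.6 mOsm/kg
Osmolar gap = measured − calculated = 354 − 355.6 = -1.6 mOsm/kg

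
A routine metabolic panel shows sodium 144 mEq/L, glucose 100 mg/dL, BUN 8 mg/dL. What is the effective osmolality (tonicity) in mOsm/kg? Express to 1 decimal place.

Effective osmolality excludes urea (freely permeant across cell membranes):
2·Na + glucose/18
= 2·144 + 100/18
= 288 + 5.56
= 293.56 mOsm/kg

293.6 mOsm/kg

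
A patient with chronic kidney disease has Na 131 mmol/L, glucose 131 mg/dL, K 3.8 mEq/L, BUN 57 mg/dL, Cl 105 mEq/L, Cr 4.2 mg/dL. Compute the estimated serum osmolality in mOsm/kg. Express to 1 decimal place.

Calculated osmolality = 2·Na + glucose/18 + BUN/2.8
= 2·131 + 131/18 + 57/2.8
= 262 + 7.28 + 20.36
= 289.64 mOsm/kg

289.6 mOsm/kg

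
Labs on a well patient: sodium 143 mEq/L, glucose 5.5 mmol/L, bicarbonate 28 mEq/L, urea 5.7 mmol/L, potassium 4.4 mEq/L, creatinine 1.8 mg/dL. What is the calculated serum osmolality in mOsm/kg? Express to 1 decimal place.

297.2 mOsm/kg

Calculated osmolality = 2·Na + glucose + urea
= 2·143 + 5.5 + 5.7
= 286 + 5.50 + 5.70
= 297.2 mOsm/kg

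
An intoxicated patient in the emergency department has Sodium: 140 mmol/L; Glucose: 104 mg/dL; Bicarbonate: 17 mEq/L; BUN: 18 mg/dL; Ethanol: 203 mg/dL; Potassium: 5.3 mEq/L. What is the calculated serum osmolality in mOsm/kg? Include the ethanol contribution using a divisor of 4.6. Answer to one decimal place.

Calculated osmolality = 2·Na + glucose/18 + BUN/2.8 + ethanol/4.6
= 2·140 + 104/18 + 18/2.8 + 203/4.6
= 280 + 5.78 + 6.43 + 44.13
= 336.34 mOsm/kg

336.3 mOsm/kg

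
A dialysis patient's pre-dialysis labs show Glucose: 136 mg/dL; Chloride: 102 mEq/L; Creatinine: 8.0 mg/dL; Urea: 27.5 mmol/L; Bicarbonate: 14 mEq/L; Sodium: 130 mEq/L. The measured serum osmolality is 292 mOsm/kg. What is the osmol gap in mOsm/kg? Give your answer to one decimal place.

Calculated osmolality = 2·Na + glucose/18 + urea
= 2·130 + 136/18 + 27.5
= 260 + 7.56 + 27.50
= 295.06 mOsm/kg ≈ 295.1 mOsm/kg
Osmolar gap = measured − calculated = 292 − 295.1 = -3.1 mOsm/kg

-3.1 mOsm/kg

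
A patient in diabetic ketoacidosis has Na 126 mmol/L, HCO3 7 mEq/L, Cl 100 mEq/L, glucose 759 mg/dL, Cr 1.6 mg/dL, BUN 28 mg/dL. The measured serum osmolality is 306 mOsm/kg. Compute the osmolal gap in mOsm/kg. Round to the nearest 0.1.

1.8 mOsm/kg

Calculated osmolality = 2·Na + glucose/18 + BUN/2.8
= 2·126 + 759/18 + 28/2.8
= 252 + 42.17 + 10
= 304.17 mOsm/kg ≈ 304.2 mOsm/kg
Osmolar gap = measured − calculated = 306 − 304.2 = 1.8 mOsm/kg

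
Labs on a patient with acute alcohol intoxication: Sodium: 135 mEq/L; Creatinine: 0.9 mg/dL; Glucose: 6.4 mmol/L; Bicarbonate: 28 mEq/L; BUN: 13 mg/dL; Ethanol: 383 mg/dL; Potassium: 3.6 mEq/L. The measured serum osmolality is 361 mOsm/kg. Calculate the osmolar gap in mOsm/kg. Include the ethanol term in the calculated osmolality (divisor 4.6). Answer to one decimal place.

Calculated osmolality = 2·Na + glucose + BUN/2.8 + ethanol/4.6
= 2·135 + 6.4 + 13/2.8 + 383/4.6
= 270 + 6.40 + 4.64 + 83.26
= 364.3 mOsm/kg ≈ 364.3 mOsm/kg
Osmolar gap = measured − calculated = 361 − 364.3 = -3.3 mOsm/kg

-3.3 mOsm/kg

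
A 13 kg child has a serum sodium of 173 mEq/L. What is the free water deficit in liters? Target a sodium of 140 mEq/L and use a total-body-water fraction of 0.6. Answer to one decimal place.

TBW = 0.6 · 13 = 7.8 L
Free water deficit = TBW · (Na/140 − 1)
= 7.8 · (173/140 − 1)
= 7.8 · 0.2357
= 1.84 L

1.8 L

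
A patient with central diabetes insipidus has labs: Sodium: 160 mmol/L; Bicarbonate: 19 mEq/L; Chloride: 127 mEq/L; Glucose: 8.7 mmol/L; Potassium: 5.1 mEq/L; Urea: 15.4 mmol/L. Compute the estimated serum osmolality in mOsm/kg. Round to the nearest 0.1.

344.1 mOsm/kg

Calculated osmolality = 2·Na + glucose + urea
= 2·160 + 8.7 + 15.4
= 320 + 8.70 + 15.40
= 344.1 mOsm/kg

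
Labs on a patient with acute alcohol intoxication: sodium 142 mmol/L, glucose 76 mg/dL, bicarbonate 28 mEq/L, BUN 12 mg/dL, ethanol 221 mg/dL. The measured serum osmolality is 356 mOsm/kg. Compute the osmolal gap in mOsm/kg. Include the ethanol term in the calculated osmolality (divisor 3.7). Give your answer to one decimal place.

Calculated osmolality = 2·Na + glucose/18 + BUN/2.8 + ethanol/3.7
= 2·142 + 76/18 + 12/2.8 + 221/3.7
= 284 + 4.22 + 4.29 + 59.73
= 352.24 mOsm/kg ≈ 352.2 mOsm/kg
Osmolar gap = measured − calculated = 356 − 352.2 = 3.8 mOsm/kg

3.8 mOsm/kg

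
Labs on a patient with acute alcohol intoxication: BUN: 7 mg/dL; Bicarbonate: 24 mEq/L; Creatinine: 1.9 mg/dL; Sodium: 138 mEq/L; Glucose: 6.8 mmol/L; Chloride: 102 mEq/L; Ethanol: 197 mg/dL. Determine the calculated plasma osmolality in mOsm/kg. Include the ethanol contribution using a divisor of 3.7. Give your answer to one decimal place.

338.5 mOsm/kg

Calculated osmolality = 2·Na + glucose + BUN/2.8 + ethanol/3.7
= 2·138 + 6.8 + 7/2.8 + 197/3.7
= 276 + 6.80 + 2.50 + 53.24
= 338.54 mOsm/kg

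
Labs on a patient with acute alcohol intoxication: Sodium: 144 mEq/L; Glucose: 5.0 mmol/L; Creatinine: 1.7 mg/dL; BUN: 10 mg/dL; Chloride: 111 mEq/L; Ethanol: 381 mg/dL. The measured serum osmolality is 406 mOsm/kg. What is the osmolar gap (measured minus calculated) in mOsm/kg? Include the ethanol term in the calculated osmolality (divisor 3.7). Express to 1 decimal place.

Calculated osmolality = 2·Na + glucose + BUN/2.8 + ethanol/3.7
= 2·144 + 5 + 10/2.8 + 381/3.7
= 288 + 5 + 3.57 + 102.97
= 399.54 mOsm/kg ≈ 399.5 mOsm/kg
Osmolar gap = measured − calculated = 406 − 399.5 = 6.5 mOsm/kg

6.5 mOsm/kg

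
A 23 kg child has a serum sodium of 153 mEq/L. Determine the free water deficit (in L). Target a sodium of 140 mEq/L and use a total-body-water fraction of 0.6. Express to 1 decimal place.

TBW = 0.6 · 23 = 13.8 L
Free water deficit = TBW · (Na/140 − 1)
= 13.8 · (153/140 − 1)
= 13.8 · 0.0929
= 1.28 L

1.3 L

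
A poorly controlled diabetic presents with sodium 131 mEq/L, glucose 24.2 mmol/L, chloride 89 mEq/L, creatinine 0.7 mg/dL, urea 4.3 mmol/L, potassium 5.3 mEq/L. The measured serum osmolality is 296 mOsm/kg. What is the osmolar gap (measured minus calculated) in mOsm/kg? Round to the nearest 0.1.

5.5 mOsm/kg

Calculated osmolality = 2·Na + glucose + urea
= 2·131 + 24.2 + 4.3
= 262 + 24.20 + 4.30
= 290.5 mOsm/kg ≈ 290.5 mOsm/kg
Osmolar gap = measured − calculated = 296 − 290.5 = 5.5 mOsm/kg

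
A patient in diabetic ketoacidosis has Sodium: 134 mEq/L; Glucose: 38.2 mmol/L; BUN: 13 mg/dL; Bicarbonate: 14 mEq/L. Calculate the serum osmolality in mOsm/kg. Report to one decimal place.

310.8 mOsm/kg

Calculated osmolality = 2·Na + glucose + BUN/2.8
= 2·134 + 38.2 + 13/2.8
= 268 + 38.20 + 4.64
= 310.84 mOsm/kg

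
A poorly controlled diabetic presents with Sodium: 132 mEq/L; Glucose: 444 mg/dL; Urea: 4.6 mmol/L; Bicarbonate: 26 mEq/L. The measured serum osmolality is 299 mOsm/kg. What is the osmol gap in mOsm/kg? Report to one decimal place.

5.7 mOsm/kg

Calculated osmolality = 2·Na + glucose/18 + urea
= 2·132 + 444/18 + 4.6
= 264 + 24.67 + 4.60
= 293.27 mOsm/kg ≈ 293.3 mOsm/kg
Osmolar gap = measured − calculated = 299 − 293.3 = 5.7 mOsm/kg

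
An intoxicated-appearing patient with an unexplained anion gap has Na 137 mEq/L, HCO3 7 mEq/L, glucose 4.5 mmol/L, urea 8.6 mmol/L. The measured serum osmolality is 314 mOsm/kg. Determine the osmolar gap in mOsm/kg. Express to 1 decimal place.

Calculated osmolality = 2·Na + glucose + urea
= 2·137 + 4.5 + 8.6
= 274 + 4.50 + 8.60
= 287.1 mOsm/kg ≈ 287.1 mOsm/kg
Osmolar gap = measured − calculated = 314 − 287.1 = 26.9 mOsm/kg

26.9 mOsm/kg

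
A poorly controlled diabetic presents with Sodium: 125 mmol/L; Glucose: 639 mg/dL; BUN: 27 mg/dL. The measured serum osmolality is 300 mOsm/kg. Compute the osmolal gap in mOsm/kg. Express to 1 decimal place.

Calculated osmolality = 2·Na + glucose/18 + BUN/2.8
= 2·125 + 639/18 + 27/2.8
= 250 + 35.50 + 9.64
= 295.14 mOsm/kg ≈ 295.1 mOsm/kg
Osmolar gap = measured − calculated = 300 − 295.1 = 4.9 mOsm/kg

4.9 mOsm/kg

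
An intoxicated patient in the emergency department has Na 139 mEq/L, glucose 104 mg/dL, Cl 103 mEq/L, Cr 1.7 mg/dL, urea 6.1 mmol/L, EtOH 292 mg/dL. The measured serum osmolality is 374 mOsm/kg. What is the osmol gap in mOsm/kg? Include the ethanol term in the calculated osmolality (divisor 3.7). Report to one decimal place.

Calculated osmolality = 2·Na + glucose/18 + urea + ethanol/3.7
= 2·139 + 104/18 + 6.1 + 292/3.7
= 278 + 5.78 + 6.10 + 78.92
= 368.8 mOsm/kg ≈ 368.8 mOsm/kg
Osmolar gap = measured − calculated = 374 − 368.8 = 5.2 mOsm/kg

5.2 mOsm/kg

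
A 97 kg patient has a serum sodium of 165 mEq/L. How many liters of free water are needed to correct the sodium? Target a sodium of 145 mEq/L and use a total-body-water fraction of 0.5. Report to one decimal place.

TBW = 0.5 · 97 = 48.5 L
Free water deficit = TBW · (Na/145 − 1)
= 48.5 · (165/145 − 1)
= 48.5 · 0.1379
= 6.69 L

6.7 L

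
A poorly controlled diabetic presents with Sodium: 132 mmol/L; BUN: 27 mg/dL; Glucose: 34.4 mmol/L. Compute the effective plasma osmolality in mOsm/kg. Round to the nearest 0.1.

Effective osmolality excludes urea (freely permeant across cell membranes):
2·Na + glucose
= 2·132 + 34.4
= 264 + 34.4
= 298.4 mOsm/kg

298.4 mOsm/kg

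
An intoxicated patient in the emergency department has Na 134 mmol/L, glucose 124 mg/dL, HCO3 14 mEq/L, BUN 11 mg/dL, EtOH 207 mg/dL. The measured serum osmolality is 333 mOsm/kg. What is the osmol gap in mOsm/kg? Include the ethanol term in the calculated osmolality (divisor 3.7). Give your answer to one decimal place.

Calculated osmolality = 2·Na + glucose/18 + BUN/2.8 + ethanol/3.7
= 2·134 + 124/18 + 11/2.8 + 207/3.7
= 268 + 6.89 + 3.93 + 55.95
= 334.77 mOsm/kg ≈ 334.8 mOsm/kg
Osmolar gap = measured − calculated = 333 − 334.8 = -1.8 mOsm/kg

-1.8 mOsm/kg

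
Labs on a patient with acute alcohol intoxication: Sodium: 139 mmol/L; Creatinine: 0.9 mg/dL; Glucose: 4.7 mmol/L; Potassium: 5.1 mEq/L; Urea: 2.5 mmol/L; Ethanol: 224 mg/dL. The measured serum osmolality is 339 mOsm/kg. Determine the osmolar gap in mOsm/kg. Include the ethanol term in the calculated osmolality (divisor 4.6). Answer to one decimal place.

5.1 mOsm/kg

Calculated osmolality = 2·Na + glucose + urea + ethanol/4.6
= 2·139 + 4.7 + 2.5 + 224/4.6
= 278 + 4.70 + 2.50 + 48.70
= 333.9 mOsm/kg ≈ 333.9 mOsm/kg
Osmolar gap = measured − calculated = 339 − 333.9 = 5.1 mOsm/kg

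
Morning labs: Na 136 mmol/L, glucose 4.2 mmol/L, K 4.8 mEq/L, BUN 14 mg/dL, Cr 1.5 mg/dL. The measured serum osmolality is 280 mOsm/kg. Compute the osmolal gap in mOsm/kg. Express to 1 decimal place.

Calculated osmolality = 2·Na + glucose + BUN/2.8
= 2·136 + 4.2 + 14/2.8
= 272 + 4.20 + 5
= 281.2 mOsm/kg ≈ 281.2 mOsm/kg
Osmolar gap = measured − calculated = 280 − 281.2 = -1.2 mOsm/kg

-1.2 mOsm/kg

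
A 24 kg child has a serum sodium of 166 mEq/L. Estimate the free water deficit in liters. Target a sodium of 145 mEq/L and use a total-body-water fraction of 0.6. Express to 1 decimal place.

2.1 L

TBW = 0.6 · 24 = 14.4 L
Free water deficit = TBW · (Na/145 − 1)
= 14.4 · (166/145 − 1)
= 14.4 · 0.1448
= 2.09 L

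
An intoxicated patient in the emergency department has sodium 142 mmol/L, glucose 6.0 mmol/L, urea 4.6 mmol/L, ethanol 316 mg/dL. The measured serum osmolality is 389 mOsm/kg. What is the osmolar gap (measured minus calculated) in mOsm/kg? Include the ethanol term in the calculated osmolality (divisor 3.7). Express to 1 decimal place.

Calculated osmolality = 2·Na + glucose + urea + ethanol/3.7
= 2·142 + 6 + 4.6 + 316/3.7
= 284 + 6 + 4.60 + 85.41
= 380.01 mOsm/kg ≈ 380.0 mOsm/kg
Osmolar gap = measured − calculated = 389 − 380.0 = 9.0 mOsm/kg

9.0 mOsm/kg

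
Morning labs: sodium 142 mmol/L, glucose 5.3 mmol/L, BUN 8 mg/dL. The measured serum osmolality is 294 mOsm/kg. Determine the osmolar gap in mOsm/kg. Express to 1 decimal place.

Calculated osmolality = 2·Na + glucose + BUN/2.8
= 2·142 + 5.3 + 8/2.8
= 284 + 5.30 + 2.86
= 292.16 mOsm/kg ≈ 292.2 mOsm/kg
Osmolar gap = measured − calculated = 294 − 292.2 = 1.8 mOsm/kg

1.8 mOsm/kg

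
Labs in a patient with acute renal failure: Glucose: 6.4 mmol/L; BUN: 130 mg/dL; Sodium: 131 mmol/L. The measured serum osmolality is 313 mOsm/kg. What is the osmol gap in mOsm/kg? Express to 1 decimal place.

Calculated osmolality = 2·Na + glucose + BUN/2.8
= 2·131 + 6.4 + 130/2.8
= 262 + 6.40 + 46.43
= 314.83 mOsm/kg ≈ 314.8 mOsm/kg
Osmolar gap = measured − calculated = 313 − 314.8 = -1.8 mOsm/kg

-1.8 mOsm/kg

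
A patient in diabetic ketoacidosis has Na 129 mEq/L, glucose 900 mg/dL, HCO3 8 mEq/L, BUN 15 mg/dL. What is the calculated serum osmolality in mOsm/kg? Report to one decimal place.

Calculated osmolality = 2·Na + glucose/18 + BUN/2.8
= 2·129 + 900/18 + 15/2.8
= 258 + 50 + 5.36
= 313.36 mOsm/kg

313.4 mOsm/kg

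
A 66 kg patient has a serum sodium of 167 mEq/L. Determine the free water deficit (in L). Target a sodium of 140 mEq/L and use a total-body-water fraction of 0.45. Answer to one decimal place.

TBW = 0.45 · 66 = 29.7 L
Free water deficit = TBW · (Na/140 − 1)
= 29.7 · (167/140 − 1)
= 29.7 · 0.1929
= 5.73 L

5.7 L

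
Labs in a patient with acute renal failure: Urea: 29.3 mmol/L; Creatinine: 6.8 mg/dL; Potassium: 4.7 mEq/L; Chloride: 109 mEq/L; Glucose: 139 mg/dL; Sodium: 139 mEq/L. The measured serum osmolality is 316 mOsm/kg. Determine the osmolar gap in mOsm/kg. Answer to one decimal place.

1.0 mOsm/kg

Calculated osmolality = 2·Na + glucose/18 + urea
= 2·139 + 139/18 + 29.3
= 278 + 7.72 + 29.30
= 315.02 mOsm/kg ≈ 315.0 mOsm/kg
Osmolar gap = measured − calculated = 316 − 315.0 = 1.0 mOsm/kg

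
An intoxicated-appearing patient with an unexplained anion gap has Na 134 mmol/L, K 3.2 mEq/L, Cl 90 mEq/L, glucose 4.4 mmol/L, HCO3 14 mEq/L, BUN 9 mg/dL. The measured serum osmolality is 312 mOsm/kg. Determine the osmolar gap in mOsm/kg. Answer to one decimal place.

36.4 mOsm/kg

Calculated osmolality = 2·Na + glucose + BUN/2.8
= 2·134 + 4.4 + 9/2.8
= 268 + 4.40 + 3.21
= 275.61 mOsm/kg ≈ 275.6 mOsm/kg
Osmolar gap = measured − calculated = 312 − 275.6 = 36.4 mOsm/kg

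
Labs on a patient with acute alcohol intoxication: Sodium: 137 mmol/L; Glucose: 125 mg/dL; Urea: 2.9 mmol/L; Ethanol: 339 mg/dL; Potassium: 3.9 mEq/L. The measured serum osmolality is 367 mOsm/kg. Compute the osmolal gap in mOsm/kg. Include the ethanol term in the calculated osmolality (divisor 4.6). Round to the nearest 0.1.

9.5 mOsm/kg

Calculated osmolality = 2·Na + glucose/18 + urea + ethanol/4.6
= 2·137 + 125/18 + 2.9 + 339/4.6
= 274 + 6.94 + 2.90 + 73.70
= 357.54 mOsm/kg ≈ 357.5 mOsm/kg
Osmolar gap = measured − calculated = 367 − 357.5 = 9.5 mOsm/kg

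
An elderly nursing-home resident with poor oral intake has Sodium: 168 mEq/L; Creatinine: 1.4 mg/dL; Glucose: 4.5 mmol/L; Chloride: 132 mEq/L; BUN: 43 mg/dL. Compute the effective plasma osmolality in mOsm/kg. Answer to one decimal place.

340.5 mOsm/kg

Effective osmolality excludes urea (freely permeant across cell membranes):
2·Na + glucose
= 2·168 + 4.5
= 336 + 4.5
= 340.5 mOsm/kg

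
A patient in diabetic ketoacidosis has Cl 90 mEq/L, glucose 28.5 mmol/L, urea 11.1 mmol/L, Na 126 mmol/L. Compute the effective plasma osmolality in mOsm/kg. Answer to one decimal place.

Effective osmolality excludes urea (freely permeant across cell membranes):
2·Na + glucose
= 2·126 + 28.5
= 252 + 28.5
= 280.5 mOsm/kg

280.5 mOsm/kg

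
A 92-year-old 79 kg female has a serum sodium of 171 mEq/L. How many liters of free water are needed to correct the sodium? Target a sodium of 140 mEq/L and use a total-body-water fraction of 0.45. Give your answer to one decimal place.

7.9 L

TBW = 0.45 · 79 = 35.55 L
Free water deficit = TBW · (Na/140 − 1)
= 35.55 · (171/140 − 1)
= 35.55 · 0.2214
= 7.87 L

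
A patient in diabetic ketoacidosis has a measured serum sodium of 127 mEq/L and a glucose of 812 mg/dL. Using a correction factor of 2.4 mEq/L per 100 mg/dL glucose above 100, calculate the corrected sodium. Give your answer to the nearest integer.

144 mEq/L

Corrected Na = measured Na + 2.4 · (glucose − 100)/100
= 127 + 2.4 · (812 − 100)/100
= 127 + 17.1
= 144.1 mEq/L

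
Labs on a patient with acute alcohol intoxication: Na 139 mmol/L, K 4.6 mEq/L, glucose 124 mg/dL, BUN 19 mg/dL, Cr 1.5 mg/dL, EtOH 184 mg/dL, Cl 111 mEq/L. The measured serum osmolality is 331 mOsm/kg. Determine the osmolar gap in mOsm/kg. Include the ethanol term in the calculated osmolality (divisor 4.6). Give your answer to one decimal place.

-0.7 mOsm/kg

Calculated osmolality = 2·Na + glucose/18 + BUN/2.8 + ethanol/4.6
= 2·139 + 124/18 + 19/2.8 + 184/4.6
= 278 + 6.89 + 6.79 + 40
= 331.68 mOsm/kg ≈ 331.7 mOsm/kg
Osmolar gap = measured − calculated = 331 − 331.7 = -0.7 mOsm/kg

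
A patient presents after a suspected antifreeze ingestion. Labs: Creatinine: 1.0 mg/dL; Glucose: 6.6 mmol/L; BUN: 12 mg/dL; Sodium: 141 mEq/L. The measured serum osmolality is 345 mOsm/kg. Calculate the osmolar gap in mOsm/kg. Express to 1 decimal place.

52.1 mOsm/kg

Calculated osmolality = 2·Na + glucose + BUN/2.8
= 2·141 + 6.6 + 12/2.8
= 282 + 6.60 + 4.29
= 292.89 mOsm/kg ≈ 292.9 mOsm/kg
Osmolar gap = measured − calculated = 345 − 292.9 = 52.1 mOsm/kg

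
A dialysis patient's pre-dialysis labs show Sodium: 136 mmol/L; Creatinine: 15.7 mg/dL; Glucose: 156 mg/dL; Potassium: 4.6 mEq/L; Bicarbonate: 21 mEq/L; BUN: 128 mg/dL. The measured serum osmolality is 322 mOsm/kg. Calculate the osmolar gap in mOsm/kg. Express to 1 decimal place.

Calculated osmolality = 2·Na + glucose/18 + BUN/2.8
= 2·136 + 156/18 + 128/2.8
= 272 + 8.67 + 45.71
= 326.38 mOsm/kg ≈ 326.4 mOsm/kg
Osmolar gap = measured − calculated = 322 − 326.4 = -4.4 mOsm/kg

-4.4 mOsm/kg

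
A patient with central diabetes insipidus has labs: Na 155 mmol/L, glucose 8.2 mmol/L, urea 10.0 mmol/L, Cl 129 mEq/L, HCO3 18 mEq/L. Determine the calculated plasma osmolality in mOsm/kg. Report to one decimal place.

Calculated osmolality = 2·Na + glucose + urea
= 2·155 + 8.2 + 10
= 310 + 8.20 + 10
= 328.2 mOsm/kg

328.2 mOsm/kg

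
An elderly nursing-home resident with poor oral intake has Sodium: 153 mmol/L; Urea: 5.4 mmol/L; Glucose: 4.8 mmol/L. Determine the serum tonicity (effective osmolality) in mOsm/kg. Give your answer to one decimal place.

310.8 mOsm/kg

Effective osmolality excludes urea (freely permeant across cell membranes):
2·Na + glucose
= 2·153 + 4.8
= 306 + 4.8
= 310.8 mOsm/kg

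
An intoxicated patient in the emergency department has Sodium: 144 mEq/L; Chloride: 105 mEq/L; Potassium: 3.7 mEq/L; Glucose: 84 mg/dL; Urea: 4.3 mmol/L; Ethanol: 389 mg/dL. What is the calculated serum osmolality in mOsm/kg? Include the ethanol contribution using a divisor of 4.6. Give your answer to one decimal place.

Calculated osmolality = 2·Na + glucose/18 + urea + ethanol/4.6
= 2·144 + 84/18 + 4.3 + 389/4.6
= 288 + 4.67 + 4.30 + 84.57
= 381.54 mOsm/kg

381.5 mOsm/kg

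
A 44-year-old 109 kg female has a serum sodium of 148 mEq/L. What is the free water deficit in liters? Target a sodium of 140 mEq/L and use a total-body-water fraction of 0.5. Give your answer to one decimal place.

TBW = 0.5 · 109 = 54.5 L
Free water deficit = TBW · (Na/140 − 1)
= 54.5 · (148/140 − 1)
= 54.5 · 0.0571
= 3.11 L

3.1 L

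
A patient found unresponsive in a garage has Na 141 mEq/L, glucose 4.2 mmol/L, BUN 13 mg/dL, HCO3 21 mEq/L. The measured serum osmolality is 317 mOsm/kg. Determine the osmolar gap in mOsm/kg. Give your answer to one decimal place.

26.2 mOsm/kg

Calculated osmolality = 2·Na + glucose + BUN/2.8
= 2·141 + 4.2 + 13/2.8
= 282 + 4.20 + 4.64
= 290.84 mOsm/kg ≈ 290.8 mOsm/kg
Osmolar gap = measured − calculated = 317 − 290.8 = 26.2 mOsm/kg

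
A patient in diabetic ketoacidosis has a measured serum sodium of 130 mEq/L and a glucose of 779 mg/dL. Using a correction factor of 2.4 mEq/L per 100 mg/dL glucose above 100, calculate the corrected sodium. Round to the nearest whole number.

146 mEq/L

Corrected Na = measured Na + 2.4 · (glucose − 100)/100
= 130 + 2.4 · (779 − 100)/100
= 130 + 16.3
= 146.3 mEq/L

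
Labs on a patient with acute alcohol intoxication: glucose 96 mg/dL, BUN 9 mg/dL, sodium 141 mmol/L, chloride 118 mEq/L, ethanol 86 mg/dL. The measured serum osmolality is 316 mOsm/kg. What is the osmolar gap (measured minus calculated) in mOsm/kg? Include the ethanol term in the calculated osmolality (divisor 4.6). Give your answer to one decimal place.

6.8 mOsm/kg

Calculated osmolality = 2·Na + glucose/18 + BUN/2.8 + ethanol/4.6
= 2·141 + 96/18 + 9/2.8 + 86/4.6
= 282 + 5.33 + 3.21 + 18.70
= 309.24 mOsm/kg ≈ 309.2 mOsm/kg
Osmolar gap = measured − calculated = 316 − 309.2 = 6.8 mOsm/kg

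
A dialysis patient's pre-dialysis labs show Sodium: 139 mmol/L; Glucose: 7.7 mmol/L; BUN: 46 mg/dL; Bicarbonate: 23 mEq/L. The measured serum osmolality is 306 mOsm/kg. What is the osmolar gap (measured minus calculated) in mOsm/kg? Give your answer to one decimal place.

Calculated osmolality = 2·Na + glucose + BUN/2.8
= 2·139 + 7.7 + 46/2.8
= 278 + 7.70 + 16.43
= 302.13 mOsm/kg ≈ 302.1 mOsm/kg
Osmolar gap = measured − calculated = 306 − 302.1 = 3.9 mOsm/kg

3.9 mOsm/kg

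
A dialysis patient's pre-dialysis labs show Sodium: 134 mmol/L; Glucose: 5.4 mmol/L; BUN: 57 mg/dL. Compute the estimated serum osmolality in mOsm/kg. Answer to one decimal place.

293.8 mOsm/kg

Calculated osmolality = 2·Na + glucose + BUN/2.8
= 2·134 + 5.4 + 57/2.8
= 268 + 5.40 + 20.36
= 293.76 mOsm/kg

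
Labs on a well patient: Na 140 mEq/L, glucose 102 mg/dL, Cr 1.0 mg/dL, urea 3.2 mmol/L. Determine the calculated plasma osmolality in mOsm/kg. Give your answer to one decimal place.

288.9 mOsm/kg

Calculated osmolality = 2·Na + glucose/18 + urea
= 2·140 + 102/18 + 3.2
= 280 + 5.67 + 3.20
= 288.87 mOsm/kg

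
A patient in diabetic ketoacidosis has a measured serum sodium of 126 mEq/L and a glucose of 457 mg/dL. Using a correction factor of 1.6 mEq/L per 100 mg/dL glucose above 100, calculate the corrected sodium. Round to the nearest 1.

Corrected Na = measured Na + 1.6 · (glucose − 100)/100
= 126 + 1.6 · (457 − 100)/100
= 126 + 5.7
= 131.7 mEq/L

132 mEq/L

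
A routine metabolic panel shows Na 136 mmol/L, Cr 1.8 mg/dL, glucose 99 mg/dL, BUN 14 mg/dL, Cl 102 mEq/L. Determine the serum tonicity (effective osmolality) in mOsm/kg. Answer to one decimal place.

277.5 mOsm/kg

Effective osmolality excludes urea (freely permeant across cell membranes):
2·Na + glucose/18
= 2·136 + 99/18
= 272 + 5.5
= 277.5 mOsm/kg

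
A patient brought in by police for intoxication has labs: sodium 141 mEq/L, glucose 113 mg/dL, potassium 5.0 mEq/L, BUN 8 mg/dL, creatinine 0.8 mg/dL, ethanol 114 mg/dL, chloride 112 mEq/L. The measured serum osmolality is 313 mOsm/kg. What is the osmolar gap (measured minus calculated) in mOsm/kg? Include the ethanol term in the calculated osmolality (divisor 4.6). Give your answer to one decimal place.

Calculated osmolality = 2·Na + glucose/18 + BUN/2.8 + ethanol/4.6
= 2·141 + 113/18 + 8/2.8 + 114/4.6
= 282 + 6.28 + 2.86 + 24.78
= 315.92 mOsm/kg ≈ 315.9 mOsm/kg
Osmolar gap = measured − calculated = 313 − 315.9 = -2.9 mOsm/kg

-2.9 mOsm/kg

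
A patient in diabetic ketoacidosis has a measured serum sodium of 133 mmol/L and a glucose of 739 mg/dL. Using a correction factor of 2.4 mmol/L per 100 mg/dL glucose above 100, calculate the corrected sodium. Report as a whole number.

148 mmol/L

Corrected Na = measured Na + 2.4 · (glucose − 100)/100
= 133 + 2.4 · (739 − 100)/100
= 133 + 15.3
= 148.3 mmol/L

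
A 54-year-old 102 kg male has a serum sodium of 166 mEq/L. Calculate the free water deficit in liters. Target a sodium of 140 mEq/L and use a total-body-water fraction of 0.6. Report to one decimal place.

TBW = 0.6 · 102 = 61.2 L
Free water deficit = TBW · (Na/140 − 1)
= 61.2 · (166/140 − 1)
= 61.2 · 0.1857
= 11.36 L

11.4 L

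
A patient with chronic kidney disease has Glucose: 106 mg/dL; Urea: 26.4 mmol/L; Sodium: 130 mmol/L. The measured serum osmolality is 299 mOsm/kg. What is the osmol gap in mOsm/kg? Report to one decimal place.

6.7 mOsm/kg

Calculated osmolality = 2·Na + glucose/18 + urea
= 2·130 + 106/18 + 26.4
= 260 + 5.89 + 26.40
= 292.29 mOsm/kg ≈ 292.3 mOsm/kg
Osmolar gap = measured − calculated = 299 − 292.3 = 6.7 mOsm/kg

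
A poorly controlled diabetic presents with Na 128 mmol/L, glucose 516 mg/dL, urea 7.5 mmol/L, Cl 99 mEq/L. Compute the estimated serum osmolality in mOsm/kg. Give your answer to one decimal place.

Calculated osmolality = 2·Na + glucose/18 + urea
= 2·128 + 516/18 + 7.5
= 256 + 28.67 + 7.50
= 292.17 mOsm/kg

292.2 mOsm/kg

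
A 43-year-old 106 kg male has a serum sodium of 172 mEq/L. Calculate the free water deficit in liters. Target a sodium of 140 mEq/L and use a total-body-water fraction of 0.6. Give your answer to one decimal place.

14.5 L

TBW = 0.6 · 106 = 63.6 L
Free water deficit = TBW · (Na/140 − 1)
= 63.6 · (172/140 − 1)
= 63.6 · 0.2286
= 14.54 L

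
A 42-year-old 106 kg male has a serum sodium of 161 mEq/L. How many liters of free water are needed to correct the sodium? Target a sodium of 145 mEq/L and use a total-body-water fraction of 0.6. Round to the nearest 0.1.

7.0 L

TBW = 0.6 · 106 = 63.6 L
Free water deficit = TBW · (Na/145 − 1)
= 63.6 · (161/145 − 1)
= 63.6 · 0.1103
= 7.02 L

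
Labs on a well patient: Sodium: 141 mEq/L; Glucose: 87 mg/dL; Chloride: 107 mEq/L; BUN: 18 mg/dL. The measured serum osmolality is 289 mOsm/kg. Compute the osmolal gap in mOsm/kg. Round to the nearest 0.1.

-4.3 mOsm/kg

Calculated osmolality = 2·Na + glucose/18 + BUN/2.8
= 2·141 + 87/18 + 18/2.8
= 282 + 4.83 + 6.43
= 293.26 mOsm/kg ≈ 293.3 mOsm/kg
Osmolar gap = measured − calculated = 289 − 293.3 = -4.3 mOsm/kg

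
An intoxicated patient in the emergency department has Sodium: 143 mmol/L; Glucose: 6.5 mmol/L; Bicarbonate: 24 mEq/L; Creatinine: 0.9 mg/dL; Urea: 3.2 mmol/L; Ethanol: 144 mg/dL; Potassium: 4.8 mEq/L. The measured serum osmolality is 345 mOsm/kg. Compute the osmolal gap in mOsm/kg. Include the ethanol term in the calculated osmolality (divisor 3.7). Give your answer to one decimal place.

10.4 mOsm/kg

Calculated osmolality = 2·Na + glucose + urea + ethanol/3.7
= 2·143 + 6.5 + 3.2 + 144/3.7
= 286 + 6.50 + 3.20 + 38.92
= 334.62 mOsm/kg ≈ 334.6 mOsm/kg
Osmolar gap = measured − calculated = 345 − 334.6 = 10.4 mOsm/kg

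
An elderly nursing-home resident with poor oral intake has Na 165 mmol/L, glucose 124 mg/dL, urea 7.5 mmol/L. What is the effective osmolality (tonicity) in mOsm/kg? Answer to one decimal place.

Effective osmolality excludes urea (freely permeant across cell membranes):
2·Na + glucose/18
= 2·165 + 124/18
= 330 + 6.89
= 336.89 mOsm/kg

336.9 mOsm/kg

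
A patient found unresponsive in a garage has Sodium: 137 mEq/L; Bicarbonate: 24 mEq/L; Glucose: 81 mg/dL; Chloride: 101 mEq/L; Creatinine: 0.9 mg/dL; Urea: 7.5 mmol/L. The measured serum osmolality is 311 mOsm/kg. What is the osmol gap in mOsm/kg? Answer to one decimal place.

25.0 mOsm/kg

Calculated osmolality = 2·Na + glucose/18 + urea
= 2·137 + 81/18 + 7.5
= 274 + 4.50 + 7.50
= 286 mOsm/kg ≈ 286.0 mOsm/kg
Osmolar gap = measured − calculated = 311 − 286.0 = 25.0 mOsm/kg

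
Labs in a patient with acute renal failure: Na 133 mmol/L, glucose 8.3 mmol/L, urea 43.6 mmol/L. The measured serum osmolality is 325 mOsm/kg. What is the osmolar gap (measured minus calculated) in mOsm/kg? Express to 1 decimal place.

Calculated osmolality = 2·Na + glucose + urea
= 2·133 + 8.3 + 43.6
= 266 + 8.30 + 43.60
= 317.9 mOsm/kg ≈ 317.9 mOsm/kg
Osmolar gap = measured − calculated = 325 − 317.9 = 7.1 mOsm/kg

7.1 mOsm/kg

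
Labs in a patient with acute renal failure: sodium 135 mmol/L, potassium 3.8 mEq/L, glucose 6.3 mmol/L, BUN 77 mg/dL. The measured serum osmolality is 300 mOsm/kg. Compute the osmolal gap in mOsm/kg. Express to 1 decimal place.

-3.8 mOsm/kg

Calculated osmolality = 2·Na + glucose + BUN/2.8
= 2·135 + 6.3 + 77/2.8
= 270 + 6.30 + 27.50
= 303.8 mOsm/kg ≈ 303.8 mOsm/kg
Osmolar gap = measured − calculated = 300 − 303.8 = -3.8 mOsm/kg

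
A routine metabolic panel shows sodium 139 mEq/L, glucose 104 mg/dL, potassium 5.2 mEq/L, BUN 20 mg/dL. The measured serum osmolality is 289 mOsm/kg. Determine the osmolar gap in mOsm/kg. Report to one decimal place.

Calculated osmolality = 2·Na + glucose/18 + BUN/2.8
= 2·139 + 104/18 + 20/2.8
= 278 + 5.78 + 7.14
= 290.92 mOsm/kg ≈ 290.9 mOsm/kg
Osmolar gap = measured − calculated = 289 − 290.9 = -1.9 mOsm/kg

-1.9 mOsm/kg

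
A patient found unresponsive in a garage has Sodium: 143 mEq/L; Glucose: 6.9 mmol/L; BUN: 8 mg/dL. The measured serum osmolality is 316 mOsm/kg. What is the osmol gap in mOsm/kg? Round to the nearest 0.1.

20.2 mOsm/kg

Calculated osmolality = 2·Na + glucose + BUN/2.8
= 2·143 + 6.9 + 8/2.8
= 286 + 6.90 + 2.86
= 295.76 mOsm/kg ≈ 295.8 mOsm/kg
Osmolar gap = measured − calculated = 316 − 295.8 = 20.2 mOsm/kg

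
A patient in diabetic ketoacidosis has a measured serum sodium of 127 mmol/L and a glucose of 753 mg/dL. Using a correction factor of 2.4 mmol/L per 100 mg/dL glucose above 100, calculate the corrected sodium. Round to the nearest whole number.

Corrected Na = measured Na + 2.4 · (glucose − 100)/100
= 127 + 2.4 · (753 − 100)/100
= 127 + 15.7
= 142.7 mmol/L

143 mmol/L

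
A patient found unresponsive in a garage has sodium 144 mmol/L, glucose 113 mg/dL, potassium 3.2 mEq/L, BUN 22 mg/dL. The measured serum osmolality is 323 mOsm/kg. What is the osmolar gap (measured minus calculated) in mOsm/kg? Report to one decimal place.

Calculated osmolality = 2·Na + glucose/18 + BUN/2.8
= 2·144 + 113/18 + 22/2.8
= 288 + 6.28 + 7.86
= 302.14 mOsm/kg ≈ 302.1 mOsm/kg
Osmolar gap = measured − calculated = 323 − 302.1 = 20.9 mOsm/kg

20.9 mOsm/kg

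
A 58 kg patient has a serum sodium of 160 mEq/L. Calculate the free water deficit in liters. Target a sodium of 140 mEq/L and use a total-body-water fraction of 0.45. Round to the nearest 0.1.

TBW = 0.45 · 58 = 26.1 L
Free water deficit = TBW · (Na/140 − 1)
= 26.1 · (160/140 − 1)
= 26.1 · 0.1429
= 3.73 L

3.7 L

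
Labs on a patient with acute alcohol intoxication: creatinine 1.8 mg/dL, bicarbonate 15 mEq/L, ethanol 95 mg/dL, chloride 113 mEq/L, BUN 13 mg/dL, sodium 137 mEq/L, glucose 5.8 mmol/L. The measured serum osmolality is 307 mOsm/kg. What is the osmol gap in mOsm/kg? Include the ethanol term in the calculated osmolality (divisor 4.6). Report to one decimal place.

Calculated osmolality = 2·Na + glucose + BUN/2.8 + ethanol/4.6
= 2·137 + 5.8 + 13/2.8 + 95/4.6
= 274 + 5.80 + 4.64 + 20.65
= 305.09 mOsm/kg ≈ 305.1 mOsm/kg
Osmolar gap = measured − calculated = 307 − 305.1 = 1.9 mOsm/kg

1.9 mOsm/kg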